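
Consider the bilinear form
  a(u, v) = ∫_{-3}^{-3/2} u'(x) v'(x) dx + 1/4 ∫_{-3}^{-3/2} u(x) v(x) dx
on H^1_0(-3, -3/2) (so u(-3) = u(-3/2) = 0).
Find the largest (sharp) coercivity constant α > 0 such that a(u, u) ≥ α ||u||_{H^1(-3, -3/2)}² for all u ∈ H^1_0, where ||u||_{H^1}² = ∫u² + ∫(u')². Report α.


α = (9 + 16*π^2)/(4*(9 + 4*π^2))

Coercivity of a(·,·) on H^1_0(-3, -3/2) means a(u, u) ≥ α ||u||_{H^1}² for every u ∈ H^1_0.
The interval has length L = 3/2, and Poincaré/coercivity depend only on L. Here a(u, u) = ∫(u')² + (1/4)·∫u².
Here 0 < c = 1/4 < 1. The condition a(u,u) ≥ α||u||_{H^1}² reads (1−α)∫(u')² ≥ (α−c)∫u². Any admissible α is ≤ 1 (rapidly oscillating u have ∫u²/∫(u')² → 0), and α = 1 would force 0 ≥ (1−c)∫u², impossible since c < 1; so 1−α > 0. By the sharp Poincaré inequality on H^1_0 of an interval of length L, ∫(u')² ≥ (π/L)²∫u² with equality for the first sine mode sin(π(x−x₀)/L) (x₀ the left endpoint), so the inequality holds for all u iff (1−α)(π/L)² ≥ α − c, i.e. α ≤ ((π/L)² + c)/((π/L)² + 1) = (1 + c(L/π)²)/(1 + (L/π)²). With (π/L)² = 4*π^2/9 and c = 1/4, the largest admissible constant is α = ((π/L)² + c)/((π/L)² + 1).
Simplifying, α = (9 + 16*π^2)/(4*(9 + 4*π^2)).


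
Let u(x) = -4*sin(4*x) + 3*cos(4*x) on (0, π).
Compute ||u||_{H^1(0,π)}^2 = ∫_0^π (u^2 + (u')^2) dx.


||u||_{H^1(0,π)}^2 = 425*π/2

u'(x) = -12*sin(4*x) - 16*cos(4*x).
Expand u² and (u')² and integrate term by term on (0, π), using: for integers n ≥ 1, ∫_0^π sin²(nx) dx = ∫_0^π cos²(nx) dx = π/2; for n ≠ n', ∫_0^π sin(nx)sin(n'x) dx = ∫_0^π cos(nx)cos(n'x) dx = 0; and by product-to-sum, ∫_0^π sin(nx)cos(n'x) dx = ½∫_0^π [sin((n+n')x) + sin((n−n')x)] dx, which is 0 when n+n' is even and 2n/(n²−n'²) when n+n' is odd (it need not vanish on (0, π)).
  u² squared terms: (-4)²·∫sin(4x)² dx = 16·π/2 = 8*π;  (3)²·∫cos(4x)² dx = 9·π/2 = 9*π/2.
  u² cross terms: 2·(-4)·(3)·∫sin(4x)·cos(4x) dx = -24·(0) = 0.
  So ∫_0^π u² dx = 8*π + 9*π/2 + 0 = 25*π/2.
  (u')² squared terms: (-16)²·∫cos(4x)² dx = 256·π/2 = 128*π;  (-12)²·∫sin(4x)² dx = 144·π/2 = 72*π.
  (u')² cross terms: 2·(-16)·(-12)·∫cos(4x)·sin(4x) dx = 384·(0) = 0.
  So ∫_0^π (u')² dx = 128*π + 72*π + 0 = 200*π.
||u||_{H^1}^2 = (25*π/2) + (200*π) = 425*π/2.


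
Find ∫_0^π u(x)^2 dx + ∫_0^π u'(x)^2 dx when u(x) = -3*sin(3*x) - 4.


||u||_{H^1(0,π)}^2 = 16 + 61*π

u'(x) = -9*cos(3*x).
Expand u² and (u')² and integrate term by term on (0, π), using: for integers n ≥ 1, ∫_0^π sin²(nx) dx = ∫_0^π cos²(nx) dx = π/2; for n ≠ n', ∫_0^π sin(nx)sin(n'x) dx = ∫_0^π cos(nx)cos(n'x) dx = 0; and by product-to-sum, ∫_0^π sin(nx)cos(n'x) dx = ½∫_0^π [sin((n+n')x) + sin((n−n')x)] dx, which is 0 when n+n' is even and 2n/(n²−n'²) when n+n' is odd (it need not vanish on (0, π)). For the constant mode: ∫_0^π 1 dx = π, ∫_0^π cos(nx) dx = 0, ∫_0^π sin(nx) dx = (1−(−1)^n)/n.
  u² squared terms: (-4)²·∫1 dx = 16·π = 16*π;  (-3)²·∫sin(3x)² dx = 9·π/2 = 9*π/2.
  u² cross terms: 2·(-4)·(-3)·∫1·sin(3x) dx = 24·(2/3) = 16.
  So ∫_0^π u² dx = 16*π + 9*π/2 + 16 = 16 + 41*π/2.
  (u')² squared terms: (-9)²·∫cos(3x)² dx = 81·π/2 = 81*π/2.
  So ∫_0^π (u')² dx = 81*π/2.
||u||_{H^1}^2 = (16 + 41*π/2) + (81*π/2) = 16 + 61*π.


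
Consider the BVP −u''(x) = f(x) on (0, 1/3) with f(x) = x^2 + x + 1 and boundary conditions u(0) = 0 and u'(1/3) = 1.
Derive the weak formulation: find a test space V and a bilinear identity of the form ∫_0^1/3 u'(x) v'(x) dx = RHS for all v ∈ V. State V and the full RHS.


V = {v ∈ H^1(0, 1/3) : v(0) = 0} (test functions vanish at x = 0 where u is specified); weak form: ∫_0^1/3 u'v' dx = ∫_0^1/3 (x^2 + x + 1) v dx + v(1/3) for all v ∈ V.

Multiply both sides by a test function v and integrate from 0 to 1/3:
  ∫_0^1/3 −u''(x) v(x) dx = ∫_0^1/3 f(x) v(x) dx.
Integrate the LHS by parts once:
  ∫_0^1/3 −u'' v dx = −[u'(x) v(x)]_0^1/3 + ∫_0^1/3 u'(x) v'(x) dx.
Thus ∫_0^1/3 u'(x) v'(x) dx = ∫_0^1/3 f(x) v(x) dx + [u'(x) v(x)]_0^1/3.
Choose V so that boundary terms are either known or forced to vanish.
Mixed BC: u(0) = 0 (Dirichlet) and u'(1/3) = 1 (Neumann). Define V = {v ∈ H^1(0, 1/3) : v(0) = 0}. Then [u' v]_0^1/3 = u'(1/3)·v(1/3) − u'(0)·0 = v(1/3).
Weak formulation: find u (satisfying any essential BC) such that ∫_0^1/3 u'(x) v'(x) dx = ∫_0^1/3 f v dx + v(1/3) for all v ∈ V (Dirichlet at 0 absorbed into V; Neumann datum at x = 1/3 contributes the boundary term).
Substituting f(x) = x^2 + x + 1, the right-hand side is ∫_0^1/3 (x^2 + x + 1) v dx + v(1/3).


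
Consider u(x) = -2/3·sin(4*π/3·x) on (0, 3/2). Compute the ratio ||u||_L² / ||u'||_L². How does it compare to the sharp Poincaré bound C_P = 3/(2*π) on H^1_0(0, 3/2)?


||u||_L² / ||u'||_L² = 3/(4*π) < C_P = 3/(2*π).

u(x) = -2/3·sin(4*π/3·x), so u'(x) = -8*π*cos(4*π*x/3)/9.
Writing u(x) = A·sin(kπx/L) with A = -2/3 and k = 2, use ∫_0^L sin²(kπx/L) dx = L/2 and ∫_0^L cos²(kπx/L) dx = L/2.
u² = 4/9·sin²(4*π/3·x) and (u')² = 64*π^2/81·cos²(4*π/3·x), and each of sin², cos² integrates to L/2 = 3/4 over (0, 3/2).
∫_0^3/2 u² dx = 1/3, so ||u||_L² = sqrt(3)/3.
∫_0^3/2 (u')² dx = 16*π^2/27, so ||u'||_L² = 4*sqrt(3)*π/9.
Ratio ||u||_L² / ||u'||_L² = 3/(4*π).
Sharp Poincaré constant on H^1_0(0, 3/2) is C_P = L/π = 3/(2*π), achieved by sin(2*π/3·x).
This is the k = 2 harmonic; the ratio L/(kπ) is strictly less than C_P = L/π, consistent with the sharp inequality ||u||_L² ≤ C_P ||u'||_L².


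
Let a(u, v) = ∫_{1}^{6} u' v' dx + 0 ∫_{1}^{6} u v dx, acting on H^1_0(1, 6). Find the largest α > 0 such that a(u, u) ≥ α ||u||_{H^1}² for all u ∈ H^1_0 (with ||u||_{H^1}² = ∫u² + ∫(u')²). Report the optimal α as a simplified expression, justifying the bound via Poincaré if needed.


α = π^2/(π^2 + 25)

Coercivity of a(·,·) on H^1_0(1, 6) means a(u, u) ≥ α ||u||_{H^1}² for every u ∈ H^1_0.
The interval has length L = 5, and Poincaré/coercivity depend only on L. Here a(u, u) = ∫(u')² + (0)·∫u².
Here c = 0, so a(u,u) = ∫(u')² alone. The condition a(u,u) ≥ α||u||_{H^1}² reads (1−α)∫(u')² ≥ (α−c)∫u². Any admissible α is ≤ 1 (rapidly oscillating u have ∫u²/∫(u')² → 0), and α = 1 would force 0 ≥ (1−c)∫u², impossible since c < 1; so 1−α > 0. By the sharp Poincaré inequality on H^1_0 of an interval of length L, ∫(u')² ≥ (π/L)²∫u² with equality for the first sine mode sin(π(x−x₀)/L) (x₀ the left endpoint), so the inequality holds for all u iff (1−α)(π/L)² ≥ α − c, i.e. α ≤ ((π/L)² + c)/((π/L)² + 1) = (1 + c(L/π)²)/(1 + (L/π)²). (Direct route, valid since c ≤ 0: Poincaré gives c∫u² ≥ c(L/π)²∫(u')², so a(u,u) ≥ (1 + c(L/π)²)∫(u')², while ||u||_{H^1}² ≤ (1 + (L/π)²)∫(u')²; dividing yields the same α.) With (π/L)² = π^2/25 and c = 0, the largest admissible constant is α = ((π/L)² + c)/((π/L)² + 1).
Simplifying, α = π^2/(π^2 + 25).


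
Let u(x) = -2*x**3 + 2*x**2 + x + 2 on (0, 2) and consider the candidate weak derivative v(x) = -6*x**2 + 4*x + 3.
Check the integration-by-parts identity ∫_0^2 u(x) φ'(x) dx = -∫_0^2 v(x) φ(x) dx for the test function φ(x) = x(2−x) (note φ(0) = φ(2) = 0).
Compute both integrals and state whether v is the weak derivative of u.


LHS = 44/15, RHS = 4/15. No, v is not the weak derivative of u.

u(x) = -2*x**3 + 2*x**2 + x + 2, classical derivative u'(x) = -6*x**2 + 4*x + 1.
φ(x) = x(2−x), so φ'(x) = 2 - 2*x.
Note φ(0) = φ(2) = 0, so the boundary term u·φ vanishes.
LHS = ∫_0^2 u(x) φ'(x) dx = ∫_0^2 (4*x^4 - 8*x^3 + 2*x^2 - 2*x + 4) dx. Term by term:
  ∫_0^2 4*x^4 dx = 128/5;  ∫_0^2 -8*x^3 dx = -32;  ∫_0^2 2*x^2 dx = 16/3;
  ∫_0^2 -2*x dx = -4;  ∫_0^2 4 dx = 8.
Sum: 128/5 − 32 + 16/3 − 4 + 8 = 44/15.
So LHS = 44/15.
∫_0^2 v(x) φ(x) dx = ∫_0^2 (6*x^4 - 16*x^3 + 5*x^2 + 6*x) dx. Term by term:
  ∫_0^2 6*x^4 dx = 192/5;  ∫_0^2 -16*x^3 dx = -64;  ∫_0^2 5*x^2 dx = 40/3;
  ∫_0^2 6*x dx = 12.
Sum: 192/5 − 64 + 40/3 + 12 = -4/15.
So RHS = -∫_0^2 v(x) φ(x) dx = 4/15.
LHS − RHS = 8/3 ≠ 0, so the identity fails.
(For a valid weak derivative the identity must hold for EVERY test function, in particular this one. The failure shows v is NOT the weak derivative of u.)
Correct weak derivative would be u'(x) = -6*x**2 + 4*x + 1.


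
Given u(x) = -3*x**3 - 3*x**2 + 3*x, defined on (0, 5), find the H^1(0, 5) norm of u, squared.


||u||_{H^1}^2 = 2878455/14

The H^1 norm (squared) on an interval (0, L) is
  ||u||_{H^1}^2 = ∫_0^L u(x)^2 dx + ∫_0^L u'(x)^2 dx.
Compute u'(x) = -9*x**2 - 6*x + 3.
Then u(x)^2 = 9*x**6 + 18*x**5 - 9*x**4 - 18*x**3 + 9*x**2 and u'(x)^2 = 81*x**4 + 108*x**3 - 18*x**2 - 36*x + 9.
Integrate each monomial from 0 to 5 using ∫_0^5 c·x^n dx = c·5^(n+1)/(n+1):
  ∫_0^5 u(x)^2 dx = ∫_0^5 (9*x^6 + 18*x^5 - 9*x^4 - 18*x^3 + 9*x^2) dx. Term by term:
    ∫_0^5 9*x^6 dx = 703125/7;  ∫_0^5 18*x^5 dx = 46875;  ∫_0^5 -9*x^4 dx = -5625;
    ∫_0^5 -18*x^3 dx = -5625/2;  ∫_0^5 9*x^2 dx = 375.
  Sum: 703125/7 + 46875 − 5625 − 5625/2 + 375 = 1949625/14.
  ∫_0^5 u'(x)^2 dx = ∫_0^5 (81*x^4 + 108*x^3 - 18*x^2 - 36*x + 9) dx. Term by term:
    ∫_0^5 81*x^4 dx = 50625;  ∫_0^5 108*x^3 dx = 16875;  ∫_0^5 -18*x^2 dx = -750;
    ∫_0^5 -36*x dx = -450;  ∫_0^5 9 dx = 45.
  Sum: 50625 + 16875 − 750 − 450 + 45 = 66345.
Adding: ||u||_{H^1}^2 = 1949625/14 + 66345 = 2878455/14.


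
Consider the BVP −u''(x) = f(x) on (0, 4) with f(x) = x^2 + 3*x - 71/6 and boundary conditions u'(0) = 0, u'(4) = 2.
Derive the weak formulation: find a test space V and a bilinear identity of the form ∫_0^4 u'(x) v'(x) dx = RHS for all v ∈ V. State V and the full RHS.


V = H^1(0, 4) (v unrestricted at boundary; u is determined up to an additive constant); weak form: ∫_0^4 u'v' dx = ∫_0^4 (x^2 + 3*x - 71/6) v dx + 2·v(4) for all v ∈ V.

Multiply both sides by a test function v and integrate from 0 to 4:
  ∫_0^4 −u''(x) v(x) dx = ∫_0^4 f(x) v(x) dx.
Integrate the LHS by parts once:
  ∫_0^4 −u'' v dx = −[u'(x) v(x)]_0^4 + ∫_0^4 u'(x) v'(x) dx.
Thus ∫_0^4 u'(x) v'(x) dx = ∫_0^4 f(x) v(x) dx + [u'(x) v(x)]_0^4.
Choose V so that boundary terms are either known or forced to vanish.
u has inhomogeneous Neumann u'(0) = 0, u'(4) = 2. [u' v]_0^4 = (2)·v(4) − (0)·v(0) = 2·v(4). Take V = H^1(0, 4); boundary term becomes part of RHS.
Weak formulation: find u (satisfying any essential BC) such that ∫_0^4 u'(x) v'(x) dx = ∫_0^4 f v dx + 2·v(4) for all v ∈ V (Neumann data are natural BCs: they enter the RHS as boundary terms).
Substituting f(x) = x^2 + 3*x - 71/6, the right-hand side is ∫_0^4 (x^2 + 3*x - 71/6) v dx + 2·v(4).
Compatibility check (pure Neumann): taking v ≡ 1 ∈ V gives 0 = ∫_0^4 f dx + (2) − (0), i.e. ∫_0^4 f dx must equal u'(0) − u'(4) = -2. Indeed ∫_0^4 (x^2 + 3*x - 71/6) dx = -2, so the data are compatible. The solution is then unique only up to an additive constant (fix it e.g. by requiring ∫_0^4 u dx = 0).


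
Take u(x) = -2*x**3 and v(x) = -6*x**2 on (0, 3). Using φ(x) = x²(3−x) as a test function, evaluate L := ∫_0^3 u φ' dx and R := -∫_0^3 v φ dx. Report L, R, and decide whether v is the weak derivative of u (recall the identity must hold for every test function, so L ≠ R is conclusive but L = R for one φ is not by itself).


LHS = 729/5, RHS = 729/5. Yes, v = u' weakly.

u(x) = -2*x**3, classical derivative u'(x) = -6*x**2.
φ(x) = x²(3−x), so φ'(x) = 3*x*(2 - x).
Note φ(0) = φ(3) = 0, so the boundary term u·φ vanishes.
LHS = ∫_0^3 u(x) φ'(x) dx = ∫_0^3 (6*x^5 - 12*x^4) dx. Term by term:
  ∫_0^3 6*x^5 dx = 729;  ∫_0^3 -12*x^4 dx = -2916/5.
Sum: 729 − 2916/5 = 729/5.
So LHS = 729/5.
∫_0^3 v(x) φ(x) dx = ∫_0^3 (6*x^5 - 18*x^4) dx. Term by term:
  ∫_0^3 6*x^5 dx = 729;  ∫_0^3 -18*x^4 dx = -4374/5.
Sum: 729 − 4374/5 = -729/5.
So RHS = -∫_0^3 v(x) φ(x) dx = 729/5.
LHS = RHS, so the identity holds for this test φ.
Moreover u is smooth here and v(x) = u'(x) = -6*x**2 pointwise, so the identity holds for every test function. Hence v is the weak derivative of u.


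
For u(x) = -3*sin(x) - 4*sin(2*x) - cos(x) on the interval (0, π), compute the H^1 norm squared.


||u||_{H^1(0,π)}^2 = 64/3 + 50*π

u'(x) = sin(x) - 3*cos(x) - 8*cos(2*x).
Expand u² and (u')² and integrate term by term on (0, π), using: for integers n ≥ 1, ∫_0^π sin²(nx) dx = ∫_0^π cos²(nx) dx = π/2; for n ≠ n', ∫_0^π sin(nx)sin(n'x) dx = ∫_0^π cos(nx)cos(n'x) dx = 0; and by product-to-sum, ∫_0^π sin(nx)cos(n'x) dx = ½∫_0^π [sin((n+n')x) + sin((n−n')x)] dx, which is 0 when n+n' is even and 2n/(n²−n'²) when n+n' is odd (it need not vanish on (0, π)).
  u² squared terms: (-1)²·∫cos(x)² dx = 1·π/2 = π/2;  (-4)²·∫sin(2x)² dx = 16·π/2 = 8*π;  (-3)²·∫sin(x)² dx = 9·π/2 = 9*π/2.
  u² cross terms: 2·(-1)·(-4)·∫cos(x)·sin(2x) dx = 8·(4/3) = 32/3;  2·(-1)·(-3)·∫cos(x)·sin(x) dx = 6·(0) = 0;  2·(-4)·(-3)·∫sin(2x)·sin(x) dx = 24·(0) = 0.
  So ∫_0^π u² dx = π/2 + 8*π + 9*π/2 + 32/3 + 0 + 0 = 32/3 + 13*π.
  (u')² squared terms: (-8)²·∫cos(2x)² dx = 64·π/2 = 32*π;  (-3)²·∫cos(x)² dx = 9·π/2 = 9*π/2;  (1)²·∫sin(x)² dx = 1·π/2 = π/2.
  (u')² cross terms: 2·(-8)·(-3)·∫cos(2x)·cos(x) dx = 48·(0) = 0;  2·(-8)·(1)·∫cos(2x)·sin(x) dx = -16·(-2/3) = 32/3;  2·(-3)·(1)·∫cos(x)·sin(x) dx = -6·(0) = 0.
  So ∫_0^π (u')² dx = 32*π + 9*π/2 + π/2 + 0 + 32/3 + 0 = 32/3 + 37*π.
||u||_{H^1}^2 = (32/3 + 13*π) + (32/3 + 37*π) = 64/3 + 50*π.


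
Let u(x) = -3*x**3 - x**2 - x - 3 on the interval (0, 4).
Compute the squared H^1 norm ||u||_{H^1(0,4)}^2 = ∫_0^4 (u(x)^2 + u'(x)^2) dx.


||u||_{H^1}^2 = 4988152/105

The H^1 norm (squared) on an interval (0, L) is
  ||u||_{H^1}^2 = ∫_0^L u(x)^2 dx + ∫_0^L u'(x)^2 dx.
Compute u'(x) = -9*x**2 - 2*x - 1.
Then u(x)^2 = 9*x**6 + 6*x**5 + 7*x**4 + 20*x**3 + 7*x**2 + 6*x + 9 and u'(x)^2 = 81*x**4 + 36*x**3 + 22*x**2 + 4*x + 1.
Integrate each monomial from 0 to 4 using ∫_0^4 c·x^n dx = c·4^(n+1)/(n+1):
  ∫_0^4 u(x)^2 dx = ∫_0^4 (9*x^6 + 6*x^5 + 7*x^4 + 20*x^3 + 7*x^2 + 6*x + 9) dx. Term by term:
    ∫_0^4 9*x^6 dx = 147456/7;  ∫_0^4 6*x^5 dx = 4096;  ∫_0^4 7*x^4 dx = 7168/5;
    ∫_0^4 20*x^3 dx = 1280;  ∫_0^4 7*x^2 dx = 448/3;  ∫_0^4 6*x dx = 48;
    ∫_0^4 9 dx = 36.
  Sum: 147456/7 + 4096 + 7168/5 + 1280 + 448/3 + 48 + 36 = 2951348/105.
  ∫_0^4 u'(x)^2 dx = ∫_0^4 (81*x^4 + 36*x^3 + 22*x^2 + 4*x + 1) dx. Term by term:
    ∫_0^4 81*x^4 dx = 82944/5;  ∫_0^4 36*x^3 dx = 2304;  ∫_0^4 22*x^2 dx = 1408/3;
    ∫_0^4 4*x dx = 32;  ∫_0^4 1 dx = 4.
  Sum: 82944/5 + 2304 + 1408/3 + 32 + 4 = 290972/15.
Adding: ||u||_{H^1}^2 = 2951348/105 + 290972/15 = 4988152/105.


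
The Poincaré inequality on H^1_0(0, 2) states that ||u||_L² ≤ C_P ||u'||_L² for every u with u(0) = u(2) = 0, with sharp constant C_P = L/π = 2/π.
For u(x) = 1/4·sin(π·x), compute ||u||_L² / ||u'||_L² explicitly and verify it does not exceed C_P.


||u||_L² / ||u'||_L² = 1/π < C_P = 2/π.

u(x) = 1/4·sin(π·x), so u'(x) = π*cos(π*x)/4.
Writing u(x) = A·sin(kπx/L) with A = 1/4 and k = 2, use ∫_0^L sin²(kπx/L) dx = L/2 and ∫_0^L cos²(kπx/L) dx = L/2.
u² = 1/16·sin²(π·x) and (u')² = π^2/16·cos²(π·x), and each of sin², cos² integrates to L/2 = 1 over (0, 2).
∫_0^2 u² dx = 1/16, so ||u||_L² = 1/4.
∫_0^2 (u')² dx = π^2/16, so ||u'||_L² = π/4.
Ratio ||u||_L² / ||u'||_L² = 1/π.
Sharp Poincaré constant on H^1_0(0, 2) is C_P = L/π = 2/π, achieved by sin(π/2·x).
This is the k = 2 harmonic; the ratio L/(kπ) is strictly less than C_P = L/π, consistent with the sharp inequality ||u||_L² ≤ C_P ||u'||_L².


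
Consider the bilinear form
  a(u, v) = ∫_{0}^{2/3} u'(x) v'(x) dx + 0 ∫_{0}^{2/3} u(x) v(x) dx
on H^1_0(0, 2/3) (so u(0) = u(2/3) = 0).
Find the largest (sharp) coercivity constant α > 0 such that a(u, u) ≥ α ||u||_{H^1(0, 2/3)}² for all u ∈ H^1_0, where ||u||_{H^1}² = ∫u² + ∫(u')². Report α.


α = 9*π^2/(4 + 9*π^2)

Coercivity of a(·,·) on H^1_0(0, 2/3) means a(u, u) ≥ α ||u||_{H^1}² for every u ∈ H^1_0.
The interval has length L = 2/3, and Poincaré/coercivity depend only on L. Here a(u, u) = ∫(u')² + (0)·∫u².
Here c = 0, so a(u,u) = ∫(u')² alone. The condition a(u,u) ≥ α||u||_{H^1}² reads (1−α)∫(u')² ≥ (α−c)∫u². Any admissible α is ≤ 1 (rapidly oscillating u have ∫u²/∫(u')² → 0), and α = 1 would force 0 ≥ (1−c)∫u², impossible since c < 1; so 1−α > 0. By the sharp Poincaré inequality on H^1_0 of an interval of length L, ∫(u')² ≥ (π/L)²∫u² with equality for the first sine mode sin(π(x−x₀)/L) (x₀ the left endpoint), so the inequality holds for all u iff (1−α)(π/L)² ≥ α − c, i.e. α ≤ ((π/L)² + c)/((π/L)² + 1) = (1 + c(L/π)²)/(1 + (L/π)²). (Direct route, valid since c ≤ 0: Poincaré gives c∫u² ≥ c(L/π)²∫(u')², so a(u,u) ≥ (1 + c(L/π)²)∫(u')², while ||u||_{H^1}² ≤ (1 + (L/π)²)∫(u')²; dividing yields the same α.) With (π/L)² = 9*π^2/4 and c = 0, the largest admissible constant is α = ((π/L)² + c)/((π/L)² + 1).
Simplifying, α = 9*π^2/(4 + 9*π^2).


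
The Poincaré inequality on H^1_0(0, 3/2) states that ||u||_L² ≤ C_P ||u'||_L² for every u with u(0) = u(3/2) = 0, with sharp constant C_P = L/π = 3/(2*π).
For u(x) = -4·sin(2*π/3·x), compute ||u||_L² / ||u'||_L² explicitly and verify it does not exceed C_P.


||u||_L² / ||u'||_L² = 3/(2*π) = C_P.

u(x) = -4·sin(2*π/3·x), so u'(x) = -8*π*cos(2*π*x/3)/3.
Writing u(x) = A·sin(kπx/L) with A = -4 and k = 1, use ∫_0^L sin²(kπx/L) dx = L/2 and ∫_0^L cos²(kπx/L) dx = L/2.
u² = 16·sin²(2*π/3·x) and (u')² = 64*π^2/9·cos²(2*π/3·x), and each of sin², cos² integrates to L/2 = 3/4 over (0, 3/2).
∫_0^3/2 u² dx = 12, so ||u||_L² = 2*sqrt(3).
∫_0^3/2 (u')² dx = 16*π^2/3, so ||u'||_L² = 4*sqrt(3)*π/3.
Ratio ||u||_L² / ||u'||_L² = 3/(2*π).
Sharp Poincaré constant on H^1_0(0, 3/2) is C_P = L/π = 3/(2*π), achieved by sin(2*π/3·x).
This is the k = 1 eigenfunction (up to amplitude), so the ratio equals the sharp Poincaré constant exactly.


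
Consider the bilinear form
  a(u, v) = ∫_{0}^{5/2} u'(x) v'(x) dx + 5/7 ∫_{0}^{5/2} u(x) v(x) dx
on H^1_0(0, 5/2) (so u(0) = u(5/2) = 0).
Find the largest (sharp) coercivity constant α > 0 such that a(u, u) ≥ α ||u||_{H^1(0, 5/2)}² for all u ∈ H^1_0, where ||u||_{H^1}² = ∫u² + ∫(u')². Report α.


α = (125 + 28*π^2)/(7*(25 + 4*π^2))

Coercivity of a(·,·) on H^1_0(0, 5/2) means a(u, u) ≥ α ||u||_{H^1}² for every u ∈ H^1_0.
The interval has length L = 5/2, and Poincaré/coercivity depend only on L. Here a(u, u) = ∫(u')² + (5/7)·∫u².
Here 0 < c = 5/7 < 1. The condition a(u,u) ≥ α||u||_{H^1}² reads (1−α)∫(u')² ≥ (α−c)∫u². Any admissible α is ≤ 1 (rapidly oscillating u have ∫u²/∫(u')² → 0), and α = 1 would force 0 ≥ (1−c)∫u², impossible since c < 1; so 1−α > 0. By the sharp Poincaré inequality on H^1_0 of an interval of length L, ∫(u')² ≥ (π/L)²∫u² with equality for the first sine mode sin(π(x−x₀)/L) (x₀ the left endpoint), so the inequality holds for all u iff (1−α)(π/L)² ≥ α − c, i.e. α ≤ ((π/L)² + c)/((π/L)² + 1) = (1 + c(L/π)²)/(1 + (L/π)²). With (π/L)² = 4*π^2/25 and c = 5/7, the largest admissible constant is α = ((π/L)² + c)/((π/L)² + 1).
Simplifying, α = (125 + 28*π^2)/(7*(25 + 4*π^2)).


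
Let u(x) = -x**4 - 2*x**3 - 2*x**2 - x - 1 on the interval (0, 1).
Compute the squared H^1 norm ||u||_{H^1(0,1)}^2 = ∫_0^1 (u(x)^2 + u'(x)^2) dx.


||u||_{H^1}^2 = 39883/630

The H^1 norm (squared) on an interval (0, L) is
  ||u||_{H^1}^2 = ∫_0^L u(x)^2 dx + ∫_0^L u'(x)^2 dx.
Compute u'(x) = -4*x**3 - 6*x**2 - 4*x - 1.
Then u(x)^2 = x**8 + 4*x**7 + 8*x**6 + 10*x**5 + 10*x**4 + 8*x**3 + 5*x**2 + 2*x + 1 and u'(x)^2 = 16*x**6 + 48*x**5 + 68*x**4 + 56*x**3 + 28*x**2 + 8*x + 1.
Integrate each monomial from 0 to 1 using ∫_0^1 c·x^n dx = c·1^(n+1)/(n+1):
  ∫_0^1 u(x)^2 dx = ∫_0^1 (x^8 + 4*x^7 + 8*x^6 + 10*x^5 + 10*x^4 + 8*x^3 + 5*x^2 + 2*x + 1) dx. Term by term:
    ∫_0^1 x^8 dx = 1/9;  ∫_0^1 4*x^7 dx = 1/2;  ∫_0^1 8*x^6 dx = 8/7;
    ∫_0^1 10*x^5 dx = 5/3;  ∫_0^1 10*x^4 dx = 2;  ∫_0^1 8*x^3 dx = 2;
    ∫_0^1 5*x^2 dx = 5/3;  ∫_0^1 2*x dx = 1;  ∫_0^1 1 dx = 1.
  Sum: 1/9 + 1/2 + 8/7 + 5/3 + 2 + 2 + 5/3 + 1 + 1 = 1397/126.
  ∫_0^1 u'(x)^2 dx = ∫_0^1 (16*x^6 + 48*x^5 + 68*x^4 + 56*x^3 + 28*x^2 + 8*x + 1) dx. Term by term:
    ∫_0^1 16*x^6 dx = 16/7;  ∫_0^1 48*x^5 dx = 8;  ∫_0^1 68*x^4 dx = 68/5;
    ∫_0^1 56*x^3 dx = 14;  ∫_0^1 28*x^2 dx = 28/3;  ∫_0^1 8*x dx = 4;
    ∫_0^1 1 dx = 1.
  Sum: 16/7 + 8 + 68/5 + 14 + 28/3 + 4 + 1 = 5483/105.
Adding: ||u||_{H^1}^2 = 1397/126 + 5483/105 = 39883/630.


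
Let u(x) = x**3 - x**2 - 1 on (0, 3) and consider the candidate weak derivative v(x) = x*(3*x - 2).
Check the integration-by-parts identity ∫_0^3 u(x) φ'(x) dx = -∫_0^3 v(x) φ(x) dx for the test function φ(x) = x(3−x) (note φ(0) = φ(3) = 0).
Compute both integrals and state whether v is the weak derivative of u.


LHS = -459/20, RHS = -459/20. Yes, v = u' weakly.

u(x) = x**3 - x**2 - 1, classical derivative u'(x) = 3*x**2 - 2*x.
φ(x) = x(3−x), so φ'(x) = 3 - 2*x.
Note φ(0) = φ(3) = 0, so the boundary term u·φ vanishes.
LHS = ∫_0^3 u(x) φ'(x) dx = ∫_0^3 (-2*x^4 + 5*x^3 - 3*x^2 + 2*x - 3) dx. Term by term:
  ∫_0^3 -2*x^4 dx = -486/5;  ∫_0^3 5*x^3 dx = 405/4;  ∫_0^3 -3*x^2 dx = -27;
  ∫_0^3 2*x dx = 9;  ∫_0^3 -3 dx = -9.
Sum: -486/5 + 405/4 − 27 + 9 − 9 = -459/20.
So LHS = -459/20.
∫_0^3 v(x) φ(x) dx = ∫_0^3 (-3*x^4 + 11*x^3 - 6*x^2) dx. Term by term:
  ∫_0^3 -3*x^4 dx = -729/5;  ∫_0^3 11*x^3 dx = 891/4;  ∫_0^3 -6*x^2 dx = -54.
Sum: -729/5 + 891/4 − 54 = 459/20.
So RHS = -∫_0^3 v(x) φ(x) dx = -459/20.
LHS = RHS, so the identity holds for this test φ.
Moreover u is smooth here and v(x) = u'(x) = 3*x**2 - 2*x pointwise, so the identity holds for every test function. Hence v is the weak derivative of u.


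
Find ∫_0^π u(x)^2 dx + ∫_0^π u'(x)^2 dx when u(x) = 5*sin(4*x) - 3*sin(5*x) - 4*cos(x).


||u||_{H^1(0,π)}^2 = -128/3 + 691*π/2

u'(x) = 4*sin(x) + 20*cos(4*x) - 15*cos(5*x).
Expand u² and (u')² and integrate term by term on (0, π), using: for integers n ≥ 1, ∫_0^π sin²(nx) dx = ∫_0^π cos²(nx) dx = π/2; for n ≠ n', ∫_0^π sin(nx)sin(n'x) dx = ∫_0^π cos(nx)cos(n'x) dx = 0; and by product-to-sum, ∫_0^π sin(nx)cos(n'x) dx = ½∫_0^π [sin((n+n')x) + sin((n−n')x)] dx, which is 0 when n+n' is even and 2n/(n²−n'²) when n+n' is odd (it need not vanish on (0, π)).
  u² squared terms: (-4)²·∫cos(x)² dx = 16·π/2 = 8*π;  (-3)²·∫sin(5x)² dx = 9·π/2 = 9*π/2;  (5)²·∫sin(4x)² dx = 25·π/2 = 25*π/2.
  u² cross terms: 2·(-4)·(-3)·∫cos(x)·sin(5x) dx = 24·(0) = 0;  2·(-4)·(5)·∫cos(x)·sin(4x) dx = -40·(8/15) = -64/3;  2·(-3)·(5)·∫sin(5x)·sin(4x) dx = -30·(0) = 0.
  So ∫_0^π u² dx = 8*π + 9*π/2 + 25*π/2 + 0 − 64/3 + 0 = -64/3 + 25*π.
  (u')² squared terms: (-15)²·∫cos(5x)² dx = 225·π/2 = 225*π/2;  (4)²·∫sin(x)² dx = 16·π/2 = 8*π;  (20)²·∫cos(4x)² dx = 400·π/2 = 200*π.
  (u')² cross terms: 2·(-15)·(4)·∫cos(5x)·sin(x) dx = -120·(0) = 0;  2·(-15)·(20)·∫cos(5x)·cos(4x) dx = -600·(0) = 0;  2·(4)·(20)·∫sin(x)·cos(4x) dx = 160·(-2/15) = -64/3.
  So ∫_0^π (u')² dx = 225*π/2 + 8*π + 200*π + 0 + 0 − 64/3 = -64/3 + 641*π/2.
||u||_{H^1}^2 = (-64/3 + 25*π) + (-64/3 + 641*π/2) = -128/3 + 691*π/2.


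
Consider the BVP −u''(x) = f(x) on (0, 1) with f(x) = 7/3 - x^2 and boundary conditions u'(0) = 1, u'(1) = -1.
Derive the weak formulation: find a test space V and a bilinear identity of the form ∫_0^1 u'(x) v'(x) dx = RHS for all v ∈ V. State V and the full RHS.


V = H^1(0, 1) (v unrestricted at boundary; u is determined up to an additive constant); weak form: ∫_0^1 u'v' dx = ∫_0^1 (7/3 - x^2) v dx − v(1) − v(0) for all v ∈ V.

Multiply both sides by a test function v and integrate from 0 to 1:
  ∫_0^1 −u''(x) v(x) dx = ∫_0^1 f(x) v(x) dx.
Integrate the LHS by parts once:
  ∫_0^1 −u'' v dx = −[u'(x) v(x)]_0^1 + ∫_0^1 u'(x) v'(x) dx.
Thus ∫_0^1 u'(x) v'(x) dx = ∫_0^1 f(x) v(x) dx + [u'(x) v(x)]_0^1.
Choose V so that boundary terms are either known or forced to vanish.
u has inhomogeneous Neumann u'(0) = 1, u'(1) = -1. [u' v]_0^1 = (-1)·v(1) − (1)·v(0) = − v(1) − v(0). Take V = H^1(0, 1); boundary term becomes part of RHS.
Weak formulation: find u (satisfying any essential BC) such that ∫_0^1 u'(x) v'(x) dx = ∫_0^1 f v dx − v(1) − v(0) for all v ∈ V (Neumann data are natural BCs: they enter the RHS as boundary terms).
Substituting f(x) = 7/3 - x^2, the right-hand side is ∫_0^1 (7/3 - x^2) v dx − v(1) − v(0).
Compatibility check (pure Neumann): taking v ≡ 1 ∈ V gives 0 = ∫_0^1 f dx + (-1) − (1), i.e. ∫_0^1 f dx must equal u'(0) − u'(1) = 2. Indeed ∫_0^1 (7/3 - x^2) dx = 2, so the data are compatible. The solution is then unique only up to an additive constant (fix it e.g. by requiring ∫_0^1 u dx = 0).


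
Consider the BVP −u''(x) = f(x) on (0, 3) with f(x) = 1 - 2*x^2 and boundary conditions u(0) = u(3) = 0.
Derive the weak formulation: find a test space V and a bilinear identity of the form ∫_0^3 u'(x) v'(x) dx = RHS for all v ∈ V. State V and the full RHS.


V = H^1_0(0, 3) (so v(0) = v(3) = 0); weak form: ∫_0^3 u'v' dx = ∫_0^3 (1 - 2*x^2) v dx for all v ∈ V.

Multiply both sides by a test function v and integrate from 0 to 3:
  ∫_0^3 −u''(x) v(x) dx = ∫_0^3 f(x) v(x) dx.
Integrate the LHS by parts once:
  ∫_0^3 −u'' v dx = −[u'(x) v(x)]_0^3 + ∫_0^3 u'(x) v'(x) dx.
Thus ∫_0^3 u'(x) v'(x) dx = ∫_0^3 f(x) v(x) dx + [u'(x) v(x)]_0^3.
Choose V so that boundary terms are either known or forced to vanish.
u is Dirichlet: u(0) = u(3) = 0. Let V = H^1_0(0, 3); then v(0) = v(3) = 0, and [u' v]_0^3 = 0.
Weak formulation: find u (satisfying any essential BC) such that ∫_0^3 u'(x) v'(x) dx = ∫_0^3 f v dx for all v ∈ V.
Substituting f(x) = 1 - 2*x^2, the right-hand side is ∫_0^3 (1 - 2*x^2) v dx.


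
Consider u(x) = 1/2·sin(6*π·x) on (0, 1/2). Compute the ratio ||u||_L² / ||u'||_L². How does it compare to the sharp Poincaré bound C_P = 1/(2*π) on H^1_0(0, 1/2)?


||u||_L² / ||u'||_L² = 1/(6*π) < C_P = 1/(2*π).

u(x) = 1/2·sin(6*π·x), so u'(x) = 3*π*cos(6*π*x).
Writing u(x) = A·sin(kπx/L) with A = 1/2 and k = 3, use ∫_0^L sin²(kπx/L) dx = L/2 and ∫_0^L cos²(kπx/L) dx = L/2.
u² = 1/4·sin²(6*π·x) and (u')² = 9*π^2·cos²(6*π·x), and each of sin², cos² integrates to L/2 = 1/4 over (0, 1/2).
∫_0^1/2 u² dx = 1/16, so ||u||_L² = 1/4.
∫_0^1/2 (u')² dx = 9*π^2/4, so ||u'||_L² = 3*π/2.
Ratio ||u||_L² / ||u'||_L² = 1/(6*π).
Sharp Poincaré constant on H^1_0(0, 1/2) is C_P = L/π = 1/(2*π), achieved by sin(2*π·x).
This is the k = 3 harmonic; the ratio L/(kπ) is strictly less than C_P = L/π, consistent with the sharp inequality ||u||_L² ≤ C_P ||u'||_L².


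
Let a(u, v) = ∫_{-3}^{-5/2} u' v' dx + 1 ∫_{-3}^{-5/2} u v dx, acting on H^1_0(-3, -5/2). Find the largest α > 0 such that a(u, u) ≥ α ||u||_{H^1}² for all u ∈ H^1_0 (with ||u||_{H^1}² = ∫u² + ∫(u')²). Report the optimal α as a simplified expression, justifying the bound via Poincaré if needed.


α = 1

Coercivity of a(·,·) on H^1_0(-3, -5/2) means a(u, u) ≥ α ||u||_{H^1}² for every u ∈ H^1_0.
The interval has length L = 1/2, and Poincaré/coercivity depend only on L. Here a(u, u) = ∫(u')² + (1)·∫u².
Here c = 1 ≥ 1, so a(u,u) = ∫(u')² + c∫u² ≥ ∫(u')² + ∫u² = ||u||_{H^1}², i.e. α = 1 works. No larger α is possible: a(u,u) ≥ α||u||_{H^1}² means (1−α)∫(u')² ≥ (α−c)∫u², and for the modes u_n = sin(nπ(x−x₀)/L) (x₀ the left endpoint) one has ∫u_n²/∫(u_n')² = (L/(nπ))² → 0, so a(u_n,u_n)/||u_n||_{H^1}² → 1. Hence the optimal constant is α = 1.
Therefore α = 1.


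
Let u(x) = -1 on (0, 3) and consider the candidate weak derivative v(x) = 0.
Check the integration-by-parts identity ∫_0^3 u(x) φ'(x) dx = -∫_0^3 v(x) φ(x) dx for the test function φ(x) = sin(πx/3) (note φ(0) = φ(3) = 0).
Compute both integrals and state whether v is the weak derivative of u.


LHS = 0, RHS = 0. Yes, v = u' weakly.

u(x) = -1, classical derivative u'(x) = 0.
φ(x) = sin(πx/3), so φ'(x) = π*cos(π*x/3)/3.
Note φ(0) = φ(3) = 0, so the boundary term u·φ vanishes.
LHS = ∫_0^3 u(x) φ'(x) dx = ∫_0^3 (-π*cos(π*x/3)/3) dx. Term by term:
  ∫_0^3 -π*cos(π*x/3)/3 dx = 0.
So LHS = 0.
∫_0^3 v(x) φ(x) dx = ∫_0^3 (0) dx. Term by term:
  ∫_0^3 0 dx = 0.
So RHS = -∫_0^3 v(x) φ(x) dx = 0.
LHS = RHS, so the identity holds for this test φ.
Moreover u is smooth here and v(x) = u'(x) = 0 pointwise, so the identity holds for every test function. Hence v is the weak derivative of u.


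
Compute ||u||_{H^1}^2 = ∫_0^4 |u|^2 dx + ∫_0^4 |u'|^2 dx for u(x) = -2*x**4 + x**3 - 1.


||u||_{H^1}^2 = 64779116/315

The H^1 norm (squared) on an interval (0, L) is
  ||u||_{H^1}^2 = ∫_0^L u(x)^2 dx + ∫_0^L u'(x)^2 dx.
Compute u'(x) = -8*x**3 + 3*x**2.
Then u(x)^2 = 4*x**8 - 4*x**7 + x**6 + 4*x**4 - 2*x**3 + 1 and u'(x)^2 = 64*x**6 - 48*x**5 + 9*x**4.
Integrate each monomial from 0 to 4 using ∫_0^4 c·x^n dx = c·4^(n+1)/(n+1):
  ∫_0^4 u(x)^2 dx = ∫_0^4 (4*x^8 - 4*x^7 + x^6 + 4*x^4 - 2*x^3 + 1) dx. Term by term:
    ∫_0^4 4*x^8 dx = 1048576/9;  ∫_0^4 -4*x^7 dx = -32768;  ∫_0^4 x^6 dx = 16384/7;
    ∫_0^4 4*x^4 dx = 4096/5;  ∫_0^4 -2*x^3 dx = -128;  ∫_0^4 1 dx = 4.
  Sum: 1048576/9 − 32768 + 16384/7 + 4096/5 − 128 + 4 = 27334508/315.
  ∫_0^4 u'(x)^2 dx = ∫_0^4 (64*x^6 - 48*x^5 + 9*x^4) dx. Term by term:
    ∫_0^4 64*x^6 dx = 1048576/7;  ∫_0^4 -48*x^5 dx = -32768;  ∫_0^4 9*x^4 dx = 9216/5.
  Sum: 1048576/7 − 32768 + 9216/5 = 4160512/35.
Adding: ||u||_{H^1}^2 = 27334508/315 + 4160512/35 = 64779116/315.


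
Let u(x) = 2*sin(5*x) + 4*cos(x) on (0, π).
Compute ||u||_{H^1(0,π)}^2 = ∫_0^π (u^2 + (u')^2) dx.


||u||_{H^1(0,π)}^2 = 68*π

u'(x) = -4*sin(x) + 10*cos(5*x).
Expand u² and (u')² and integrate term by term on (0, π), using: for integers n ≥ 1, ∫_0^π sin²(nx) dx = ∫_0^π cos²(nx) dx = π/2; for n ≠ n', ∫_0^π sin(nx)sin(n'x) dx = ∫_0^π cos(nx)cos(n'x) dx = 0; and by product-to-sum, ∫_0^π sin(nx)cos(n'x) dx = ½∫_0^π [sin((n+n')x) + sin((n−n')x)] dx, which is 0 when n+n' is even and 2n/(n²−n'²) when n+n' is odd (it need not vanish on (0, π)).
  u² squared terms: (2)²·∫sin(5x)² dx = 4·π/2 = 2*π;  (4)²·∫cos(x)² dx = 16·π/2 = 8*π.
  u² cross terms: 2·(2)·(4)·∫sin(5x)·cos(x) dx = 16·(0) = 0.
  So ∫_0^π u² dx = 2*π + 8*π + 0 = 10*π.
  (u')² squared terms: (-4)²·∫sin(x)² dx = 16·π/2 = 8*π;  (10)²·∫cos(5x)² dx = 100·π/2 = 50*π.
  (u')² cross terms: 2·(-4)·(10)·∫sin(x)·cos(5x) dx = -80·(0) = 0.
  So ∫_0^π (u')² dx = 8*π + 50*π + 0 = 58*π.
||u||_{H^1}^2 = (10*π) + (58*π) = 68*π.


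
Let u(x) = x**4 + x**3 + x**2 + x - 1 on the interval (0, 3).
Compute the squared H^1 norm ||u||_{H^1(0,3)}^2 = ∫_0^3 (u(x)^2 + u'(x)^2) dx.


||u||_{H^1}^2 = 2090199/140

The H^1 norm (squared) on an interval (0, L) is
  ||u||_{H^1}^2 = ∫_0^L u(x)^2 dx + ∫_0^L u'(x)^2 dx.
Compute u'(x) = 4*x**3 + 3*x**2 + 2*x + 1.
Then u(x)^2 = x**8 + 2*x**7 + 3*x**6 + 4*x**5 + x**4 - x**2 - 2*x + 1 and u'(x)^2 = 16*x**6 + 24*x**5 + 25*x**4 + 20*x**3 + 10*x**2 + 4*x + 1.
Integrate each monomial from 0 to 3 using ∫_0^3 c·x^n dx = c·3^(n+1)/(n+1):
  ∫_0^3 u(x)^2 dx = ∫_0^3 (x^8 + 2*x^7 + 3*x^6 + 4*x^5 + x^4 - x^2 - 2*x + 1) dx. Term by term:
    ∫_0^3 x^8 dx = 2187;  ∫_0^3 2*x^7 dx = 6561/4;  ∫_0^3 3*x^6 dx = 6561/7;
    ∫_0^3 4*x^5 dx = 486;  ∫_0^3 x^4 dx = 243/5;  ∫_0^3 -x^2 dx = -9;
    ∫_0^3 -2*x dx = -9;  ∫_0^3 1 dx = 3.
  Sum: 2187 + 6561/4 + 6561/7 + 486 + 243/5 − 9 − 9 + 3 = 739779/140.
  ∫_0^3 u'(x)^2 dx = ∫_0^3 (16*x^6 + 24*x^5 + 25*x^4 + 20*x^3 + 10*x^2 + 4*x + 1) dx. Term by term:
    ∫_0^3 16*x^6 dx = 34992/7;  ∫_0^3 24*x^5 dx = 2916;  ∫_0^3 25*x^4 dx = 1215;
    ∫_0^3 20*x^3 dx = 405;  ∫_0^3 10*x^2 dx = 90;  ∫_0^3 4*x dx = 18;
    ∫_0^3 1 dx = 3.
  Sum: 34992/7 + 2916 + 1215 + 405 + 90 + 18 + 3 = 67521/7.
Adding: ||u||_{H^1}^2 = 739779/140 + 67521/7 = 2090199/140.


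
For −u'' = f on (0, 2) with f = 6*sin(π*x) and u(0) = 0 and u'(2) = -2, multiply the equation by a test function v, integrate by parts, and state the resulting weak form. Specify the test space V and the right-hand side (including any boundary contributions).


V = {v ∈ H^1(0, 2) : v(0) = 0} (test functions vanish at x = 0 where u is specified); weak form: ∫_0^2 u'v' dx = ∫_0^2 (6*sin(π*x)) v dx − 2·v(2) for all v ∈ V.

Multiply both sides by a test function v and integrate from 0 to 2:
  ∫_0^2 −u''(x) v(x) dx = ∫_0^2 f(x) v(x) dx.
Integrate the LHS by parts once:
  ∫_0^2 −u'' v dx = −[u'(x) v(x)]_0^2 + ∫_0^2 u'(x) v'(x) dx.
Thus ∫_0^2 u'(x) v'(x) dx = ∫_0^2 f(x) v(x) dx + [u'(x) v(x)]_0^2.
Choose V so that boundary terms are either known or forced to vanish.
Mixed BC: u(0) = 0 (Dirichlet) and u'(2) = -2 (Neumann). Define V = {v ∈ H^1(0, 2) : v(0) = 0}. Then [u' v]_0^2 = u'(2)·v(2) − u'(0)·0 = − 2·v(2).
Weak formulation: find u (satisfying any essential BC) such that ∫_0^2 u'(x) v'(x) dx = ∫_0^2 f v dx − 2·v(2) for all v ∈ V (Dirichlet at 0 absorbed into V; Neumann datum at x = 2 contributes the boundary term).
Substituting f(x) = 6*sin(π*x), the right-hand side is ∫_0^2 (6*sin(π*x)) v dx − 2·v(2).


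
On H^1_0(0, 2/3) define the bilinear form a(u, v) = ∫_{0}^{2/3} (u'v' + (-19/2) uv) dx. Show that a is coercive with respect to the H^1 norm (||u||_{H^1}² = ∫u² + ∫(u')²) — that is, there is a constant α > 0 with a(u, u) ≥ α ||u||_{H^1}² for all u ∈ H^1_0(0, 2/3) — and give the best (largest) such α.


α = (-38 + 9*π^2)/(4 + 9*π^2)

Coercivity of a(·,·) on H^1_0(0, 2/3) means a(u, u) ≥ α ||u||_{H^1}² for every u ∈ H^1_0.
The interval has length L = 2/3, and Poincaré/coercivity depend only on L. Here a(u, u) = ∫(u')² + (-19/2)·∫u².
Here c = -19/2 < 0 with |c| < (π/L)² = 9*π^2/4, so coercivity still holds. The condition a(u,u) ≥ α||u||_{H^1}² reads (1−α)∫(u')² ≥ (α−c)∫u². Any admissible α is ≤ 1 (rapidly oscillating u have ∫u²/∫(u')² → 0), and α = 1 would force 0 ≥ (1−c)∫u², impossible since c < 1; so 1−α > 0. By the sharp Poincaré inequality on H^1_0 of an interval of length L, ∫(u')² ≥ (π/L)²∫u² with equality for the first sine mode sin(π(x−x₀)/L) (x₀ the left endpoint), so the inequality holds for all u iff (1−α)(π/L)² ≥ α − c, i.e. α ≤ ((π/L)² + c)/((π/L)² + 1) = (1 + c(L/π)²)/(1 + (L/π)²). (Direct route, valid since c ≤ 0: Poincaré gives c∫u² ≥ c(L/π)²∫(u')², so a(u,u) ≥ (1 + c(L/π)²)∫(u')², while ||u||_{H^1}² ≤ (1 + (L/π)²)∫(u')²; dividing yields the same α.) With (π/L)² = 9*π^2/4 and c = -19/2, the largest admissible constant is α = ((π/L)² + c)/((π/L)² + 1).
Simplifying, α = (-38 + 9*π^2)/(4 + 9*π^2).


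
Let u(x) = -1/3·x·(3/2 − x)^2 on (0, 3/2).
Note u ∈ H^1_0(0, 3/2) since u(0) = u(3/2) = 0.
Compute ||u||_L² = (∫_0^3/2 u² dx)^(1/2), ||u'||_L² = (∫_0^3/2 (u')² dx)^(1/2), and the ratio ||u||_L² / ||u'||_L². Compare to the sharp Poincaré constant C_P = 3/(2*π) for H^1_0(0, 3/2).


||u||_L² / ||u'||_L² = 3*sqrt(14)/28 < C_P = 3/(2*π).

u(x) = -1/3·x·(3/2 − x)^2, so u'(x) = -x^2 + 2*x - 3/4.
u(x) = -1/3·x·(3/2 − x)^2 vanishes at x = 0 and x = 3/2, so u ∈ H^1_0(0, 3/2). Differentiate via the product rule and integrate the resulting polynomials term by term.
  ∫_0^3/2 u² dx = ∫_0^3/2 (x^6/9 - 2*x^5/3 + 3*x^4/2 - 3*x^3/2 + 9*x^2/16) dx. Term by term:
    ∫_0^3/2 x^6/9 dx = 243/896;  ∫_0^3/2 -2*x^5/3 dx = -81/64;  ∫_0^3/2 3*x^4/2 dx = 729/320;
    ∫_0^3/2 -3*x^3/2 dx = -243/128;  ∫_0^3/2 9*x^2/16 dx = 81/128.
  Sum: 243/896 − 81/64 + 729/320 − 243/128 + 81/128 = 81/4480.
  ∫_0^3/2 (u')² dx = ∫_0^3/2 (x^4 - 4*x^3 + 11*x^2/2 - 3*x + 9/16) dx. Term by term:
    ∫_0^3/2 x^4 dx = 243/160;  ∫_0^3/2 -4*x^3 dx = -81/16;  ∫_0^3/2 11*x^2/2 dx = 99/16;
    ∫_0^3/2 -3*x dx = -27/8;  ∫_0^3/2 9/16 dx = 27/32.
  Sum: 243/160 − 81/16 + 99/16 − 27/8 + 27/32 = 9/80.
∫_0^3/2 u² dx = 81/4480, so ||u||_L² = 9*sqrt(70)/560.
∫_0^3/2 (u')² dx = 9/80, so ||u'||_L² = 3*sqrt(5)/20.
Ratio ||u||_L² / ||u'||_L² = 3*sqrt(14)/28.
Sharp Poincaré constant on H^1_0(0, 3/2) is C_P = L/π = 3/(2*π), achieved by sin(2*π/3·x).
A polynomial bump cannot attain the sharp Poincaré constant (only the first sine eigenfunction does), so the ratio is strictly less than C_P, consistent with ||u||_L² ≤ C_P ||u'||_L².


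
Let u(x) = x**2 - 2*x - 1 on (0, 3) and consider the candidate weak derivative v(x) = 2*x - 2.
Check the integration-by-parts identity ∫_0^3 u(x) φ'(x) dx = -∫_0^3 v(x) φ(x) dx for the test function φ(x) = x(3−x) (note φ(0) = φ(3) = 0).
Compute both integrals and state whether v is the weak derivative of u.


LHS = -9/2, RHS = -9/2. Yes, v = u' weakly.

u(x) = x**2 - 2*x - 1, classical derivative u'(x) = 2*x - 2.
φ(x) = x(3−x), so φ'(x) = 3 - 2*x.
Note φ(0) = φ(3) = 0, so the boundary term u·φ vanishes.
LHS = ∫_0^3 u(x) φ'(x) dx = ∫_0^3 (-2*x^3 + 7*x^2 - 4*x - 3) dx. Term by term:
  ∫_0^3 -2*x^3 dx = -81/2;  ∫_0^3 7*x^2 dx = 63;  ∫_0^3 -4*x dx = -18;
  ∫_0^3 -3 dx = -9.
Sum: -81/2 + 63 − 18 − 9 = -9/2.
So LHS = -9/2.
∫_0^3 v(x) φ(x) dx = ∫_0^3 (-2*x^3 + 8*x^2 - 6*x) dx. Term by term:
  ∫_0^3 -2*x^3 dx = -81/2;  ∫_0^3 8*x^2 dx = 72;  ∫_0^3 -6*x dx = -27.
Sum: -81/2 + 72 − 27 = 9/2.
So RHS = -∫_0^3 v(x) φ(x) dx = -9/2.
LHS = RHS, so the identity holds for this test φ.
Moreover u is smooth here and v(x) = u'(x) = 2*x - 2 pointwise, so the identity holds for every test function. Hence v is the weak derivative of u.


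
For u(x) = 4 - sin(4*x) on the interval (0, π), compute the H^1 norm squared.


||u||_{H^1(0,π)}^2 = 49*π/2

u'(x) = -4*cos(4*x).
Expand u² and (u')² and integrate term by term on (0, π), using: for integers n ≥ 1, ∫_0^π sin²(nx) dx = ∫_0^π cos²(nx) dx = π/2; for n ≠ n', ∫_0^π sin(nx)sin(n'x) dx = ∫_0^π cos(nx)cos(n'x) dx = 0; and by product-to-sum, ∫_0^π sin(nx)cos(n'x) dx = ½∫_0^π [sin((n+n')x) + sin((n−n')x)] dx, which is 0 when n+n' is even and 2n/(n²−n'²) when n+n' is odd (it need not vanish on (0, π)). For the constant mode: ∫_0^π 1 dx = π, ∫_0^π cos(nx) dx = 0, ∫_0^π sin(nx) dx = (1−(−1)^n)/n.
  u² squared terms: (4)²·∫1 dx = 16·π = 16*π;  (-1)²·∫sin(4x)² dx = 1·π/2 = π/2.
  u² cross terms: 2·(4)·(-1)·∫1·sin(4x) dx = -8·(0) = 0.
  So ∫_0^π u² dx = 16*π + π/2 + 0 = 33*π/2.
  (u')² squared terms: (-4)²·∫cos(4x)² dx = 16·π/2 = 8*π.
  So ∫_0^π (u')² dx = 8*π.
||u||_{H^1}^2 = (33*π/2) + (8*π) = 49*π/2.


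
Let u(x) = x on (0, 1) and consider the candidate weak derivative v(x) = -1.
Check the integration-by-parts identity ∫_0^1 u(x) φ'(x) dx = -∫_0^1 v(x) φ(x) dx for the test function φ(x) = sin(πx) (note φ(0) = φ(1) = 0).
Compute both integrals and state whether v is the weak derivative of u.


LHS = -2/π, RHS = 2/π. No, v is not the weak derivative of u.

u(x) = x, classical derivative u'(x) = 1.
φ(x) = sin(πx), so φ'(x) = π*cos(π*x).
Note φ(0) = φ(1) = 0, so the boundary term u·φ vanishes.
LHS = ∫_0^1 u(x) φ'(x) dx = ∫_0^1 (π*x*cos(π*x)) dx. Term by term:
  ∫_0^1 π*x*cos(π*x) dx = -2/π.
So LHS = -2/π.
∫_0^1 v(x) φ(x) dx = ∫_0^1 (-sin(π*x)) dx. Term by term:
  ∫_0^1 -sin(π*x) dx = -2/π.
So RHS = -∫_0^1 v(x) φ(x) dx = 2/π.
LHS − RHS = -4/π ≠ 0, so the identity fails.
(For a valid weak derivative the identity must hold for EVERY test function, in particular this one. The failure shows v is NOT the weak derivative of u.)
Correct weak derivative would be u'(x) = 1.
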